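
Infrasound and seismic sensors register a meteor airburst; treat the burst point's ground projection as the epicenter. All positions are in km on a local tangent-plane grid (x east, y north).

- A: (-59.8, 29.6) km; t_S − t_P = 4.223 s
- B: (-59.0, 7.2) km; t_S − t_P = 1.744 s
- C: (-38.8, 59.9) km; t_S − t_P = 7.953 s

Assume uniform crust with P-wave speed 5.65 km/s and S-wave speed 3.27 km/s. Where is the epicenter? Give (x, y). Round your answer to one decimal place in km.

Distance from S−P lag: d = Δt · v_P v_S / (v_P − v_S) = Δt · (5.65·3.27)/(5.65−3.27) ≈ 7.7628·Δt.
So d_A = 32.78, d_B = 13.54, d_C = 61.74 km.
Circle about each station: (x + 59.8)² + (y − 29.6)² = 32.78²; (x + 59.0)² + (y − 7.2)² = 13.54²; (x + 38.8)² + (y − 59.9)² = 61.74².
Subtracting the A equation from the B and C equations removes the quadratic terms:
1.6 x − 44.8 y = -28.16
42.0 x + 60.6 y = -2096.05
Solving the 2×2 system: x ≈ -48.3, y ≈ -1.1 km.

(-48.3, -1.1)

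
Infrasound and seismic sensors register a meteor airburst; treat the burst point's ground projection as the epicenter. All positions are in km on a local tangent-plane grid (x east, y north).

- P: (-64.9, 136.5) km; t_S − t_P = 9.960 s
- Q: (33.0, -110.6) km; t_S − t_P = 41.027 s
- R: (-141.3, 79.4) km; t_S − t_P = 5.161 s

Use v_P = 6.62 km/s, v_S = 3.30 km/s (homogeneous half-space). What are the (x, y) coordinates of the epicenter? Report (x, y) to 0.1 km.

-124.3 km east, 108.8 km north

Distance from S−P lag: d = Δt · v_P v_S / (v_P − v_S) = Δt · (6.62·3.30)/(6.62−3.30) ≈ 6.5801·Δt.
So d_P = 65.54, d_Q = 269.96, d_R = 33.96 km.
Circle about each station: (x + 64.9)² + (y − 136.5)² = 65.54²; (x − 33.0)² + (y + 110.6)² = 269.96²; (x + 141.3)² + (y − 79.4)² = 33.96².
Subtracting the P equation from the Q and R equations removes the quadratic terms:
195.8 x − 494.2 y = -78105.81
-152.8 x − 114.2 y = 6568.00
Solving the 2×2 system: x ≈ -124.3, y ≈ 108.8 km.
Check against P (with the unrounded x, y): √((x + 64.9)²+(y − 136.5)²) = 65.54 ≈ 65.54 km. ✓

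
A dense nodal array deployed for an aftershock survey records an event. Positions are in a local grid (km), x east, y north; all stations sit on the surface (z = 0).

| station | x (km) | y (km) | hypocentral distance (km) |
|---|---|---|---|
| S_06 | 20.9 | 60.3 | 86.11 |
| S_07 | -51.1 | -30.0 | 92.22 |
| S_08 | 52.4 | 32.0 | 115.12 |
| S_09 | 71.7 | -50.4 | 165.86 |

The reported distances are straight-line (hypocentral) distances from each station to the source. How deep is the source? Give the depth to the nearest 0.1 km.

Each station gives a sphere (x−x_i)² + (y−y_i)² + z² = d_i² (stations at z=0).
Subtracting the S_06 sphere from S_07 and S_08: z² cancels, leaving linear equations in x and y:
-144.0 x − 180.6 y = -1651.29
63.0 x − 56.6 y = -6140.82
Solving: x ≈ -52.005, y ≈ 50.609 km (keep extra digits for the depth step; rounded: -52.0, 50.6).
Then from the S_06 sphere: z² = 86.11² − (x − 20.9)² − (y − 60.3)² with x = -52.005, y = 50.609, so z ≈ 44.787 ≈ 44.8 km.
Check against S_09 (with the unrounded solution): distance 165.87 ≈ 165.86 km. ✓

z ≈ 44.8 km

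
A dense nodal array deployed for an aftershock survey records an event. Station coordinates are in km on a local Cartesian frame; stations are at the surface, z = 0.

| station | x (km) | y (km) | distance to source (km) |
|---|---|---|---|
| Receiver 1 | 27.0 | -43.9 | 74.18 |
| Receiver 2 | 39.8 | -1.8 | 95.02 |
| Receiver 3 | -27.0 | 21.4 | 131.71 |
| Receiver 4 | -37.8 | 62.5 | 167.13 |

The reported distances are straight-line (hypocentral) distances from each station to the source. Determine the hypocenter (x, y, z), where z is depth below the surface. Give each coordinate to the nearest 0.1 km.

Each station gives a sphere (x−x_i)² + (y−y_i)² + z² = d_i² (stations at z=0).
Subtracting the Receiver 1 sphere from Receiver 2 and Receiver 3: z² cancels, leaving linear equations in x and y:
25.6 x + 84.2 y = -4595.06
-108.0 x + 130.6 y = -13314.10
Solving: x ≈ 41.886, y ≈ -67.308 km (keep extra digits for the depth step; rounded: 41.9, -67.3).
Then from the Receiver 1 sphere: z² = 74.18² − (x − 27.0)² − (y + 43.9)² with x = 41.886, y = -67.308, so z ≈ 68.798 ≈ 68.8 km.

(41.9, -67.3, 68.8)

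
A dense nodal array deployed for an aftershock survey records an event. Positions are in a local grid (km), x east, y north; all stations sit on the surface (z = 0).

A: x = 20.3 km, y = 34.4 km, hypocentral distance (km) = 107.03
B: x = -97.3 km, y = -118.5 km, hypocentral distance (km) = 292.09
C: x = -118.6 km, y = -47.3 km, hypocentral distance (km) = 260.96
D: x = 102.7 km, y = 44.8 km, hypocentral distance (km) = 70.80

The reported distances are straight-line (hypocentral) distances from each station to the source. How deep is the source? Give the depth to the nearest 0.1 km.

Each station gives a sphere (x−x_i)² + (y−y_i)² + z² = d_i² (stations at z=0).
Subtracting the A sphere from B and C: z² cancels, leaving linear equations in x and y:
-235.2 x − 305.8 y = -51947.06
-277.8 x − 163.4 y = -41936.90
Solving: x ≈ 93.211, y ≈ 98.181 km (keep extra digits for the depth step; rounded: 93.2, 98.2).
Then from the A sphere: z² = 107.03² − (x − 20.3)² − (y − 34.4)² with x = 93.211, y = 98.181, so z ≈ 45.513 ≈ 45.5 km.

45.5 km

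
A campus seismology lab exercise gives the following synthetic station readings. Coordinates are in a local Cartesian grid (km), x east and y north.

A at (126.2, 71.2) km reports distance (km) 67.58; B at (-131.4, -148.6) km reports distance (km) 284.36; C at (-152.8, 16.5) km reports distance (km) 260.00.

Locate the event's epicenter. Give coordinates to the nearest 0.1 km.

Circle about each station: (x − 126.2)² + (y − 71.2)² = 67.58²; (x + 131.4)² + (y + 148.6)² = 284.36²; (x + 152.8)² + (y − 16.5)² = 260.00².
Subtracting pairs of circle equations eliminates x²+y² and gives linear equations (the radical axes):
-515.2 x − 439.6 y = -57941.51
-558.0 x − 109.4 y = -60408.73
Solving the 2×2 system: x ≈ 107.0, y ≈ 6.4 km.

x ≈ 107.0 km, y ≈ 6.4 km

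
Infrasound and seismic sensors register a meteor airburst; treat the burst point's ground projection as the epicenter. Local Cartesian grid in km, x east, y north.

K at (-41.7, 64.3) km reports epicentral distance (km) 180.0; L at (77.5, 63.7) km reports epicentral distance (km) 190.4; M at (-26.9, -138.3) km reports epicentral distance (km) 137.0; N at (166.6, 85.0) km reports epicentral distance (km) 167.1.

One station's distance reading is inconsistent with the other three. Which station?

L

Solve using three stations at a time. Using K, M, N (subtract circle equations pairwise → linear system) gives (x, y) ≈ (86.8, -61.8).
Distances from that point to each station vs reported:
  K: calculated 180.0 vs reported 180.0 → residual 0.0 km
  L: calculated 125.8 vs reported 190.4 → residual 64.6 km
  M: calculated 137.0 vs reported 137.0 → residual 0.0 km
  N: calculated 167.1 vs reported 167.1 → residual 0.0 km
K, M, N are mutually consistent (residuals ≈ 0); L is off by 64.6 km.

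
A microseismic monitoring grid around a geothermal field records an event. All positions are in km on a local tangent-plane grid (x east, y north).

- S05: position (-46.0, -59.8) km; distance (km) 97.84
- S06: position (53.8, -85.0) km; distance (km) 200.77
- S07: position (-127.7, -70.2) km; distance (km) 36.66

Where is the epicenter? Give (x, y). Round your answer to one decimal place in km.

(-140.9, -36.0)

Circle about each station: (x + 46.0)² + (y + 59.8)² = 97.84²; (x − 53.8)² + (y + 85.0)² = 200.77²; (x + 127.7)² + (y + 70.2)² = 36.66².
Subtracting pairs of circle equations eliminates x²+y² and gives linear equations (the radical axes):
199.6 x − 50.4 y = -26308.53
-163.4 x − 20.8 y = 23772.00
Solving the 2×2 system: x ≈ -140.9, y ≈ -36.0 km.
Check against S05 (with the unrounded x, y): √((x + 46.0)²+(y + 59.8)²) = 97.84 ≈ 97.84 km. ✓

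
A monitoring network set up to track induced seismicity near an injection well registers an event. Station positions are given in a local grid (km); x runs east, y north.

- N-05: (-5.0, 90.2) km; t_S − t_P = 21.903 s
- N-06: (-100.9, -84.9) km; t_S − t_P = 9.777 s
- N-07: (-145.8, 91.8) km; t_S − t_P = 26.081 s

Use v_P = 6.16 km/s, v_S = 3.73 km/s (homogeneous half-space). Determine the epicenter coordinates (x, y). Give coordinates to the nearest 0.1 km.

-14.1 km east, -116.7 km north

Distance from S−P lag: d = Δt · v_P v_S / (v_P − v_S) = Δt · (6.16·3.73)/(6.16−3.73) ≈ 9.4555·Δt.
So d_N-05 = 207.10, d_N-06 = 92.45, d_N-07 = 246.61 km.
Circle about each station: (x + 5.0)² + (y − 90.2)² = 207.10²; (x + 100.9)² + (y + 84.9)² = 92.45²; (x + 145.8)² + (y − 91.8)² = 246.61².
Subtracting the N-05 equation from the N-06 and N-07 equations removes the quadratic terms:
-191.8 x − 350.2 y = 43571.19
-281.6 x + 3.2 y = 3597.76
Solving the 2×2 system: x ≈ -14.1, y ≈ -116.7 km.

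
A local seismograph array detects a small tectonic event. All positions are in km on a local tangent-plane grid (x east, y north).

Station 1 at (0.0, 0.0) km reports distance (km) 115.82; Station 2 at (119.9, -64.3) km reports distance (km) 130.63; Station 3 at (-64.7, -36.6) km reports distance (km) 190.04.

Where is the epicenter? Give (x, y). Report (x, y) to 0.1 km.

96.4 km east, 64.2 km north

Circle about each station: x² + y² = 115.82²; (x − 119.9)² + (y + 64.3)² = 130.63²; (x + 64.7)² + (y + 36.6)² = 190.04².
Subtracting pairs of circle equations eliminates x²+y² and gives linear equations (the radical axes):
239.8 x − 128.6 y = 14860.58
-129.4 x − 73.2 y = -17175.28
Solving the 2×2 system: x ≈ 96.4, y ≈ 64.2 km.
Check against Station 1 (with the unrounded x, y): √(x²+y²) = 115.83 ≈ 115.82 km. ✓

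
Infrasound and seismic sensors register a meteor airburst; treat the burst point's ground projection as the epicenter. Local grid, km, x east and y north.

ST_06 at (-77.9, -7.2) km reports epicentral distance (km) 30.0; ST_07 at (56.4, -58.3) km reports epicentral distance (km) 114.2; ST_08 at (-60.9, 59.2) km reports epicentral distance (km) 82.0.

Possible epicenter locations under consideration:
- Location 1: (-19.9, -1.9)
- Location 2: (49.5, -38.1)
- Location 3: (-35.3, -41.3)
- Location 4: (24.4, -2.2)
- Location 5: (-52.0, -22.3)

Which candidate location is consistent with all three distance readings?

Location 5

For each candidate, compare |candidate − station| to the reported distance:
Location 1: residuals ST_06 28.2, ST_07 19.3, ST_08 8.4 → max 28.2 km
Location 2: residuals ST_06 101.1, ST_07 92.9, ST_08 65.2 → max 101.1 km
Location 3: residuals ST_06 24.6, ST_07 20.9, ST_08 21.7 → max 24.6 km
Location 4: residuals ST_06 72.4, ST_07 49.6, ST_08 23.1 → max 72.4 km
Location 5: residuals ST_06 0.0, ST_07 0.0, ST_08 0.0 → max 0.0 km
Only Location 5 has all residuals ≈ 0.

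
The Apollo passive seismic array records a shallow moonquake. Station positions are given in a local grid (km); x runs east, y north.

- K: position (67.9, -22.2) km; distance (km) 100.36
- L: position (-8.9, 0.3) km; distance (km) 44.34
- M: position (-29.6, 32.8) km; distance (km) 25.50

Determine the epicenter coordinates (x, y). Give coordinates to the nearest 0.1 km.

-7.0 km east, 44.6 km north

Circle about each station: (x − 67.9)² + (y + 22.2)² = 100.36²; (x + 8.9)² + (y − 0.3)² = 44.34²; (x + 29.6)² + (y − 32.8)² = 25.50².
Subtracting the K equation from the L and M equations removes the quadratic terms:
-153.6 x + 45.0 y = 3082.14
-195.0 x + 110.0 y = 6270.63
Solving the 2×2 system: x ≈ -7.0, y ≈ 44.6 km.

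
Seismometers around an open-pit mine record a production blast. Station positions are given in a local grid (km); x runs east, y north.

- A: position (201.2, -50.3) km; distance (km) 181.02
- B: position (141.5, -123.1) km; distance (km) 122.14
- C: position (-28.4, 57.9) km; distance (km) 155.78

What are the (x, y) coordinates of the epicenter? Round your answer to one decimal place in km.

Circle about each station: (x − 201.2)² + (y + 50.3)² = 181.02²; (x − 141.5)² + (y + 123.1)² = 122.14²; (x + 28.4)² + (y − 57.9)² = 155.78².
Subtracting the A equation from the B and C equations removes the quadratic terms:
-119.4 x − 145.6 y = 10014.39
-459.2 x + 216.4 y = -30351.73
Solving the 2×2 system: x ≈ 24.3, y ≈ -88.7 km.

24.3 km east, -88.7 km north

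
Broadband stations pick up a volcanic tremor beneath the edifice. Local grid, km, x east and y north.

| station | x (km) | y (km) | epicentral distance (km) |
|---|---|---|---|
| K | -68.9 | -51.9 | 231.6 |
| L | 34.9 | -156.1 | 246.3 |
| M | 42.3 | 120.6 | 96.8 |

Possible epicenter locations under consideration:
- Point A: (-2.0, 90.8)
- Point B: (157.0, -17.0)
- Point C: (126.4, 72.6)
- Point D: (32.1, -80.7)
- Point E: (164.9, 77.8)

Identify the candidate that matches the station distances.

Point C

For each candidate, compare |candidate − station| to the reported distance:
Point A: residuals K 74.0, L 3.3, M 43.4 → max 74.0 km
Point B: residuals K 3.0, L 61.2, M 82.3 → max 82.3 km
Point C: residuals K 0.0, L 0.0, M 0.0 → max 0.0 km
Point D: residuals K 126.6, L 170.8, M 104.8 → max 170.8 km
Point E: residuals K 35.8, L 21.3, M 33.1 → max 35.8 km
Only Point C has all residuals ≈ 0.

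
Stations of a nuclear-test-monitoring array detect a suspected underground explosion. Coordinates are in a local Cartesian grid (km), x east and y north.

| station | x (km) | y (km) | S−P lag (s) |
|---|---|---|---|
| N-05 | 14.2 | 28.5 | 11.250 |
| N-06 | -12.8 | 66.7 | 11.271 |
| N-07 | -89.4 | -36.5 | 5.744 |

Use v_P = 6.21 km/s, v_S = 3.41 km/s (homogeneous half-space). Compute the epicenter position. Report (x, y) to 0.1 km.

(-66.0, 0.1)

Distance from S−P lag: d = Δt · v_P v_S / (v_P − v_S) = Δt · (6.21·3.41)/(6.21−3.41) ≈ 7.5629·Δt.
So d_N-05 = 85.08, d_N-06 = 85.24, d_N-07 = 43.44 km.
Circle about each station: (x − 14.2)² + (y − 28.5)² = 85.08²; (x + 12.8)² + (y − 66.7)² = 85.24²; (x + 89.4)² + (y + 36.5)² = 43.44².
Subtracting the N-05 equation from the N-06 and N-07 equations removes the quadratic terms:
-54.0 x + 76.4 y = 3571.59
-207.2 x − 130.0 y = 13662.29
Solving the 2×2 system: x ≈ -66.0, y ≈ 0.1 km.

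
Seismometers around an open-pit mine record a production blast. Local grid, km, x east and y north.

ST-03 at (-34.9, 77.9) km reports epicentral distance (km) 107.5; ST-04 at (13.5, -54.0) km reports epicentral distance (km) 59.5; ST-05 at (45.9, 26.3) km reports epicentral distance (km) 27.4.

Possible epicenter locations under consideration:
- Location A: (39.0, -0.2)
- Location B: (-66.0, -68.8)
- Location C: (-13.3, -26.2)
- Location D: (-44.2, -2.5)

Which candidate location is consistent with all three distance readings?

For each candidate, compare |candidate − station| to the reported distance:
Location A: residuals ST-03 0.0, ST-04 0.0, ST-05 0.0 → max 0.0 km
Location B: residuals ST-03 42.5, ST-04 21.4, ST-05 119.5 → max 119.5 km
Location C: residuals ST-03 1.2, ST-04 20.9, ST-05 51.7 → max 51.7 km
Location D: residuals ST-03 26.6, ST-04 17.8, ST-05 67.2 → max 67.2 km
Only Location A has all residuals ≈ 0.

Location A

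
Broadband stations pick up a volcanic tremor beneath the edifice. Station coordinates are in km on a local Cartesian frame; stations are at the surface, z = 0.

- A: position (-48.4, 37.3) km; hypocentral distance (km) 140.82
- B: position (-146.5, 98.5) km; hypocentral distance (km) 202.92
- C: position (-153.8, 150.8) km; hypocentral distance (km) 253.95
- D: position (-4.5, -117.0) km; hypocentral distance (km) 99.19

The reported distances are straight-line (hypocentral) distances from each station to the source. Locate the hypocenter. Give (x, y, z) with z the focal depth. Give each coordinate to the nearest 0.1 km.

Each station gives a sphere (x−x_i)² + (y−y_i)² + z² = d_i² (stations at z=0).
Subtracting the A sphere from B and C: z² cancels, leaving linear equations in x and y:
-196.2 x + 122.4 y = 6084.40
-210.8 x + 227.0 y = -1999.10
Solving: x ≈ -86.779, y ≈ -89.393 km (keep extra digits for the depth step; rounded: -86.8, -89.4).
Then from the A sphere: z² = 140.82² − (x + 48.4)² − (y − 37.3)² with x = -86.779, y = -89.393, so z ≈ 48.023 ≈ 48.0 km.

(-86.8, -89.4, 48.0)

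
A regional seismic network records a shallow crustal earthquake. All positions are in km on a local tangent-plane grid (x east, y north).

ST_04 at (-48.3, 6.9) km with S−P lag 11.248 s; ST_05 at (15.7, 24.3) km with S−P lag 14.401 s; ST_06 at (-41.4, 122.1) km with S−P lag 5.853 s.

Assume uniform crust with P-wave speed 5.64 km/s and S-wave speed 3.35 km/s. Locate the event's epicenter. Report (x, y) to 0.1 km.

Distance from S−P lag: d = Δt · v_P v_S / (v_P − v_S) = Δt · (5.64·3.35)/(5.64−3.35) ≈ 8.2507·Δt.
So d_ST_04 = 92.80, d_ST_05 = 118.82, d_ST_06 = 48.29 km.
Circle about each station: (x + 48.3)² + (y − 6.9)² = 92.80²; (x − 15.7)² + (y − 24.3)² = 118.82²; (x + 41.4)² + (y − 122.1)² = 48.29².
Subtracting pairs of circle equations eliminates x²+y² and gives linear equations (the radical axes):
128.0 x + 34.8 y = -7049.87
13.8 x + 230.4 y = 20521.79
Solving the 2×2 system: x ≈ -80.6, y ≈ 93.9 km.
Check against ST_04 (with the unrounded x, y): √((x + 48.3)²+(y − 6.9)²) = 92.80 ≈ 92.80 km. ✓

x ≈ -80.6 km, y ≈ 93.9 km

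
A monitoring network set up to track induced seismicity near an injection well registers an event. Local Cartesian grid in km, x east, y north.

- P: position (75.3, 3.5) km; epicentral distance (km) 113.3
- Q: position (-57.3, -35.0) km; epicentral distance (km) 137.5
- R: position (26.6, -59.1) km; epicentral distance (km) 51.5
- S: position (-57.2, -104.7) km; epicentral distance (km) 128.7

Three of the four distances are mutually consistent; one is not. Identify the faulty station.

Solve using three stations at a time. Using Q, R, S (subtract circle equations pairwise → linear system) gives (x, y) ≈ (70.2, -86.5).
Distances from that point to each station vs reported:
  P: calculated 90.1 vs reported 113.3 → residual 23.2 km
  Q: calculated 137.5 vs reported 137.5 → residual 0.0 km
  R: calculated 51.5 vs reported 51.5 → residual 0.0 km
  S: calculated 128.7 vs reported 128.7 → residual 0.0 km
Q, R, S are mutually consistent (residuals ≈ 0); P is off by 23.2 km.

P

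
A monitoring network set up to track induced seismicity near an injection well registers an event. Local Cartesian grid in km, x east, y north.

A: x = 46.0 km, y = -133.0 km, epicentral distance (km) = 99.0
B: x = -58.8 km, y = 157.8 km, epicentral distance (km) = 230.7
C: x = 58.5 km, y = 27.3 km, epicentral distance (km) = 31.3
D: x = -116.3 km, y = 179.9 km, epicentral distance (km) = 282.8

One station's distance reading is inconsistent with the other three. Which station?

Solve using three stations at a time. Using A, B, D (subtract circle equations pairwise → linear system) gives (x, y) ≈ (66.3, -36.0).
Distances from that point to each station vs reported:
  A: calculated 99.1 vs reported 99.0 → residual 0.1 km
  B: calculated 230.7 vs reported 230.7 → residual 0.0 km
  C: calculated 63.8 vs reported 31.3 → residual 32.5 km
  D: calculated 282.8 vs reported 282.8 → residual 0.0 km
A, B, D are mutually consistent (residuals ≈ 0); C is off by 32.5 km.

C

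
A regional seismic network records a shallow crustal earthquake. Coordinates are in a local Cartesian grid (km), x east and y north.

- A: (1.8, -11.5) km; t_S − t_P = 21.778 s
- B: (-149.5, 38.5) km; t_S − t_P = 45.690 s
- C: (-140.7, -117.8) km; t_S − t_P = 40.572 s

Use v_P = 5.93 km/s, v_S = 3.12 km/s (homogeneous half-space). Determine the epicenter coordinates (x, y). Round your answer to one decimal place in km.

Distance from S−P lag: d = Δt · v_P v_S / (v_P − v_S) = Δt · (5.93·3.12)/(5.93−3.12) ≈ 6.5842·Δt.
So d_A = 143.39, d_B = 300.83, d_C = 267.13 km.
Circle about each station: (x − 1.8)² + (y + 11.5)² = 143.39²; (x + 149.5)² + (y − 38.5)² = 300.83²; (x + 140.7)² + (y + 117.8)² = 267.13².
Subtracting pairs of circle equations eliminates x²+y² and gives linear equations (the radical axes):
-302.6 x + 100.0 y = -46240.99
-285.0 x − 212.6 y = -17259.90
Solving the 2×2 system: x ≈ 124.5, y ≈ -85.7 km.

(124.5, -85.7)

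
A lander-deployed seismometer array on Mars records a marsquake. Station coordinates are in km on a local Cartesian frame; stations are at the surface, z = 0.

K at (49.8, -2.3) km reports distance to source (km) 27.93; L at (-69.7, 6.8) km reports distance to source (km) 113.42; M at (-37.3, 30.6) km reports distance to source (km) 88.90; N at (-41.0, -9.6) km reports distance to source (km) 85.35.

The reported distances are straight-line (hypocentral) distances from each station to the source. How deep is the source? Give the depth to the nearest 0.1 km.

Each station gives a sphere (x−x_i)² + (y−y_i)² + z² = d_i² (stations at z=0).
Subtracting the K sphere from L and M: z² cancels, leaving linear equations in x and y:
-239.0 x + 18.2 y = -9665.01
-174.2 x + 65.8 y = -7280.81
Solving: x ≈ 40.097, y ≈ -4.497 km (keep extra digits for the depth step; rounded: 40.1, -4.5).
Then from the K sphere: z² = 27.93² − (x − 49.8)² − (y + 2.3)² with x = 40.097, y = -4.497, so z ≈ 26.098 ≈ 26.1 km.

depth ≈ 26.1 km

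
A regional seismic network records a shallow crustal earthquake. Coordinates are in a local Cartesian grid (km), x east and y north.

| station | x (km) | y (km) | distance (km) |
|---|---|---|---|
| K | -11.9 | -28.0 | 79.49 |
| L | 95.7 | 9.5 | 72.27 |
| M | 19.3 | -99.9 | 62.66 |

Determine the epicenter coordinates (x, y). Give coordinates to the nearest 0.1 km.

Circle about each station: (x + 11.9)² + (y + 28.0)² = 79.49²; (x − 95.7)² + (y − 9.5)² = 72.27²; (x − 19.3)² + (y + 99.9)² = 62.66².
Subtracting the K equation from the L and M equations removes the quadratic terms:
215.2 x + 75.0 y = 9418.84
62.4 x − 143.8 y = 11819.27
Solving the 2×2 system: x ≈ 62.9, y ≈ -54.9 km.
Check against K (with the unrounded x, y): √((x + 11.9)²+(y + 28.0)²) = 79.49 ≈ 79.49 km. ✓

62.9 km east, -54.9 km north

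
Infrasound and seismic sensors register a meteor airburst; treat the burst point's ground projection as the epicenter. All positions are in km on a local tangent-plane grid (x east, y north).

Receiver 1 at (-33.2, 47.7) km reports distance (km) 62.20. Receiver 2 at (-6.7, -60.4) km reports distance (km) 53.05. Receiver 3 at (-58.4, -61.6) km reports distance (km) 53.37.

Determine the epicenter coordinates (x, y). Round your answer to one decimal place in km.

Circle about each station: (x + 33.2)² + (y − 47.7)² = 62.20²; (x + 6.7)² + (y + 60.4)² = 53.05²; (x + 58.4)² + (y + 61.6)² = 53.37².
Subtracting pairs of circle equations eliminates x²+y² and gives linear equations (the radical axes):
53.0 x − 216.2 y = 1370.06
-50.4 x − 218.6 y = 4848.07
Solving the 2×2 system: x ≈ -33.3, y ≈ -14.5 km.

-33.3 km east, -14.5 km north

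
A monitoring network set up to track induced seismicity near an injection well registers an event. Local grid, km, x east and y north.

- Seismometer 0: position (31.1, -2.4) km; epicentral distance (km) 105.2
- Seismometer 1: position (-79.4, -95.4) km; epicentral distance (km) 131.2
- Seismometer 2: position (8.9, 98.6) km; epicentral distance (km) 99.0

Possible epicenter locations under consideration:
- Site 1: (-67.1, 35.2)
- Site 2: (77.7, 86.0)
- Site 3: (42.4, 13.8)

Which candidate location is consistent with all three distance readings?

For each candidate, compare |candidate − station| to the reported distance:
Site 1: residuals Seismometer 0 0.0, Seismometer 1 0.0, Seismometer 2 0.0 → max 0.0 km
Site 2: residuals Seismometer 0 5.3, Seismometer 1 108.8, Seismometer 2 29.1 → max 108.8 km
Site 3: residuals Seismometer 0 85.4, Seismometer 1 32.4, Seismometer 2 7.8 → max 85.4 km
Only Site 1 has all residuals ≈ 0.

Site 1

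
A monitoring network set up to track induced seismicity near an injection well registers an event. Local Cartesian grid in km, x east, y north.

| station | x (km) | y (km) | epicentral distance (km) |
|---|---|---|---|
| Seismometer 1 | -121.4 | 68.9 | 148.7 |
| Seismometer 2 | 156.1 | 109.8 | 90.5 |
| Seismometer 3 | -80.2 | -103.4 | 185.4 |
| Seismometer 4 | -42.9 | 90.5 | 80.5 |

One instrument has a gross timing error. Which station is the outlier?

Solve using three stations at a time. Using Seismometer 1, Seismometer 3, Seismometer 4 (subtract circle equations pairwise → linear system) gives (x, y) ≈ (26.0, 48.6).
Distances from that point to each station vs reported:
  Seismometer 1: calculated 148.7 vs reported 148.7 → residual 0.0 km
  Seismometer 2: calculated 143.8 vs reported 90.5 → residual 53.3 km
  Seismometer 3: calculated 185.4 vs reported 185.4 → residual 0.0 km
  Seismometer 4: calculated 80.6 vs reported 80.5 → residual 0.1 km
Seismometer 1, Seismometer 3, Seismometer 4 are mutually consistent (residuals ≈ 0); Seismometer 2 is off by 53.3 km.

Seismometer 2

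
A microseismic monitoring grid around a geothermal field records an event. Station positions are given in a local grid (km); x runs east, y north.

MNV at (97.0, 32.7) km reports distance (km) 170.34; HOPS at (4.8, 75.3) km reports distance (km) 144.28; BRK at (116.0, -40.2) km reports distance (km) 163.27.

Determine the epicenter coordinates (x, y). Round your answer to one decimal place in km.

-46.1 km east, -59.7 km north

Circle about each station: (x − 97.0)² + (y − 32.7)² = 170.34²; (x − 4.8)² + (y − 75.3)² = 144.28²; (x − 116.0)² + (y + 40.2)² = 163.27².
Subtracting pairs of circle equations eliminates x²+y² and gives linear equations (the radical axes):
-184.4 x + 85.2 y = 3413.84
38.0 x − 145.8 y = 6952.37
Solving the 2×2 system: x ≈ -46.1, y ≈ -59.7 km.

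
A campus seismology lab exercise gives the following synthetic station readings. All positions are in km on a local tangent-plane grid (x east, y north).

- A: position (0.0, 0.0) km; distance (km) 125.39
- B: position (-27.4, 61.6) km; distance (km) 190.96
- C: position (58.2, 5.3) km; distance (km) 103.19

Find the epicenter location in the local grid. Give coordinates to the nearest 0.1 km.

Circle about each station: x² + y² = 125.39²; (x + 27.4)² + (y − 61.6)² = 190.96²; (x − 58.2)² + (y − 5.3)² = 103.19².
Subtracting pairs of circle equations eliminates x²+y² and gives linear equations (the radical axes):
-54.8 x + 123.2 y = -16197.75
116.4 x + 10.6 y = 8489.81
Solving the 2×2 system: x ≈ 81.6, y ≈ -95.2 km.

(81.6, -95.2)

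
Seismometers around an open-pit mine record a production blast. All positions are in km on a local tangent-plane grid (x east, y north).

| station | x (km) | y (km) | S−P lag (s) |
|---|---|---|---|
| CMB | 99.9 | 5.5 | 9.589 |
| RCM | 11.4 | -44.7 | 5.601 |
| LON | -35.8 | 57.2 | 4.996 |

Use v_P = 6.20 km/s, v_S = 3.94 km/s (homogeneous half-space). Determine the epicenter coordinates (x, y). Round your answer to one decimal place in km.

Distance from S−P lag: d = Δt · v_P v_S / (v_P − v_S) = Δt · (6.20·3.94)/(6.20−3.94) ≈ 10.8088·Δt.
So d_CMB = 103.65, d_RCM = 60.54, d_LON = 54.00 km.
Circle about each station: (x − 99.9)² + (y − 5.5)² = 103.65²; (x − 11.4)² + (y + 44.7)² = 60.54²; (x + 35.8)² + (y − 57.2)² = 54.00².
Subtracting pairs of circle equations eliminates x²+y² and gives linear equations (the radical axes):
-177.0 x − 100.4 y = -803.98
-271.4 x + 103.4 y = 2370.54
Solving the 2×2 system: x ≈ -3.4, y ≈ 14.0 km.

(-3.4, 14.0)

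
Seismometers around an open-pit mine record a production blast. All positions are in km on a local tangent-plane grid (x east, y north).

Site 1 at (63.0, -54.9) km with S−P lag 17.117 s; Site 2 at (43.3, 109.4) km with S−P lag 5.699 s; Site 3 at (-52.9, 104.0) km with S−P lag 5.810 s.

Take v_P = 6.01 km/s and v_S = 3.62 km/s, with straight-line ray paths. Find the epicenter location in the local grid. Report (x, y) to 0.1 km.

x ≈ -3.1 km, y ≈ 86.2 km

Distance from S−P lag: d = Δt · v_P v_S / (v_P − v_S) = Δt · (6.01·3.62)/(6.01−3.62) ≈ 9.1030·Δt.
So d_Site 1 = 155.82, d_Site 2 = 51.88, d_Site 3 = 52.89 km.
Circle about each station: (x − 63.0)² + (y + 54.9)² = 155.82²; (x − 43.3)² + (y − 109.4)² = 51.88²; (x + 52.9)² + (y − 104.0)² = 52.89².
Subtracting the Site 1 equation from the Site 2 and Site 3 equations removes the quadratic terms:
-39.4 x + 328.6 y = 28448.58
-231.8 x + 317.8 y = 28113.92
Solving the 2×2 system: x ≈ -3.1, y ≈ 86.2 km.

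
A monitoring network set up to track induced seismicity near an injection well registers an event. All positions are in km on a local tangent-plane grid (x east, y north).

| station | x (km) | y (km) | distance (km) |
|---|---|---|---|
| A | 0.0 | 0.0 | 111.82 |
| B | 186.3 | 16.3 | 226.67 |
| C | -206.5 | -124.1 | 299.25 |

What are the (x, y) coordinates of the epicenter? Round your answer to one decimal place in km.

x ≈ -20.1 km, y ≈ 110.0 km

Circle about each station: x² + y² = 111.82²; (x − 186.3)² + (y − 16.3)² = 226.67²; (x + 206.5)² + (y + 124.1)² = 299.25².
Subtracting the A equation from the B and C equations removes the quadratic terms:
372.6 x + 32.6 y = -3902.20
-413.0 x − 248.2 y = -19003.79
Solving the 2×2 system: x ≈ -20.1, y ≈ 110.0 km.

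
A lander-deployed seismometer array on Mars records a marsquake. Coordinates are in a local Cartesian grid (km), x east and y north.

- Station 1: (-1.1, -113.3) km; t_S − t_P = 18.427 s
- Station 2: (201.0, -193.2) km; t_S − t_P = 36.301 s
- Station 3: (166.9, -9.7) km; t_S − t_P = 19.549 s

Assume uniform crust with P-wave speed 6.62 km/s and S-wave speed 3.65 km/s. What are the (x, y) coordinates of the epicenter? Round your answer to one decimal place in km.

Distance from S−P lag: d = Δt · v_P v_S / (v_P − v_S) = Δt · (6.62·3.65)/(6.62−3.65) ≈ 8.1357·Δt.
So d_Station 1 = 149.92, d_Station 2 = 295.33, d_Station 3 = 159.04 km.
Circle about each station: (x + 1.1)² + (y + 113.3)² = 149.92²; (x − 201.0)² + (y + 193.2)² = 295.33²; (x − 166.9)² + (y + 9.7)² = 159.04².
Subtracting the Station 1 equation from the Station 2 and Station 3 equations removes the quadratic terms:
404.2 x − 159.8 y = 145.34
336.0 x + 207.2 y = 12293.88
Solving the 2×2 system: x ≈ 14.5, y ≈ 35.8 km.
Check against Station 1 (with the unrounded x, y): √((x + 1.1)²+(y + 113.3)²) = 149.91 ≈ 149.92 km. ✓

(14.5, 35.8)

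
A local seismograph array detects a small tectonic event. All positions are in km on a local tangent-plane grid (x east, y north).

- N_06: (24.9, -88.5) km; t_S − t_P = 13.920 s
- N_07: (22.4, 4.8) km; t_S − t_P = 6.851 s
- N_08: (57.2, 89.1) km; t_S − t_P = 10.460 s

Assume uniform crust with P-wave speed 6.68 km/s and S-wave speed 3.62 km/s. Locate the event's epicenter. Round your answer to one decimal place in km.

Distance from S−P lag: d = Δt · v_P v_S / (v_P − v_S) = Δt · (6.68·3.62)/(6.68−3.62) ≈ 7.9025·Δt.
So d_N_06 = 110.00, d_N_07 = 54.14, d_N_08 = 82.66 km.
Circle about each station: (x − 24.9)² + (y + 88.5)² = 110.00²; (x − 22.4)² + (y − 4.8)² = 54.14²; (x − 57.2)² + (y − 89.1)² = 82.66².
Subtracting the N_06 equation from the N_07 and N_08 equations removes the quadratic terms:
-5.0 x + 186.6 y = 1241.40
64.6 x + 355.2 y = 8025.71
Solving the 2×2 system: x ≈ 76.4, y ≈ 8.7 km.
Check against N_06 (with the unrounded x, y): √((x − 24.9)²+(y + 88.5)²) = 110.00 ≈ 110.00 km. ✓

(76.4, 8.7)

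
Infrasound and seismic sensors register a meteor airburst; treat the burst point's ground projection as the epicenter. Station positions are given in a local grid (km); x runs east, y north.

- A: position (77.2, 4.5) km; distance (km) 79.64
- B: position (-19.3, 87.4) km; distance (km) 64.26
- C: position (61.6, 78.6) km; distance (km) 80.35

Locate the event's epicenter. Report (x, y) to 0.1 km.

x ≈ 0.6 km, y ≈ 26.3 km

Circle about each station: (x − 77.2)² + (y − 4.5)² = 79.64²; (x + 19.3)² + (y − 87.4)² = 64.26²; (x − 61.6)² + (y − 78.6)² = 80.35².
Subtracting the A equation from the B and C equations removes the quadratic terms:
-193.0 x + 165.8 y = 4244.34
-31.2 x + 148.2 y = 3878.84
Solving the 2×2 system: x ≈ 0.6, y ≈ 26.3 km.
Check against A (with the unrounded x, y): √((x − 77.2)²+(y − 4.5)²) = 79.64 ≈ 79.64 km. ✓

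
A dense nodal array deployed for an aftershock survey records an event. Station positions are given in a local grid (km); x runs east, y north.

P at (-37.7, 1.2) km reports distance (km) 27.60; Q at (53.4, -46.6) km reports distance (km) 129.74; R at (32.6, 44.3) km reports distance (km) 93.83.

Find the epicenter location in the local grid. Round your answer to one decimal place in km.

Circle about each station: (x + 37.7)² + (y − 1.2)² = 27.60²; (x − 53.4)² + (y + 46.6)² = 129.74²; (x − 32.6)² + (y − 44.3)² = 93.83².
Subtracting pairs of circle equations eliminates x²+y² and gives linear equations (the radical axes):
182.2 x − 95.6 y = -12470.32
140.6 x + 86.2 y = -6439.79
Solving the 2×2 system: x ≈ -58.0, y ≈ 19.9 km.
Check against P (with the unrounded x, y): √((x + 37.7)²+(y − 1.2)²) = 27.60 ≈ 27.60 km. ✓

x ≈ -58.0 km, y ≈ 19.9 km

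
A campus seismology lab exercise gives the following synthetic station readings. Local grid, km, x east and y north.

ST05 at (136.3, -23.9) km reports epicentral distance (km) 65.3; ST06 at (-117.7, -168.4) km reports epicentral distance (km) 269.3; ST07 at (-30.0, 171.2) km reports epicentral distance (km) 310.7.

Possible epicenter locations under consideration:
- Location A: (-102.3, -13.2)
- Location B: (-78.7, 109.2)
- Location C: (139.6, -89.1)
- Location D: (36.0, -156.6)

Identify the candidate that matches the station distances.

Location C

For each candidate, compare |candidate − station| to the reported distance:
Location A: residuals ST05 173.5, ST06 113.3, ST07 112.6 → max 173.5 km
Location B: residuals ST05 187.6, ST06 11.0, ST07 231.9 → max 231.9 km
Location C: residuals ST05 0.0, ST06 0.1, ST07 0.0 → max 0.1 km
Location D: residuals ST05 101.0, ST06 115.1, ST07 23.7 → max 115.1 km
Only Location C has all residuals ≈ 0.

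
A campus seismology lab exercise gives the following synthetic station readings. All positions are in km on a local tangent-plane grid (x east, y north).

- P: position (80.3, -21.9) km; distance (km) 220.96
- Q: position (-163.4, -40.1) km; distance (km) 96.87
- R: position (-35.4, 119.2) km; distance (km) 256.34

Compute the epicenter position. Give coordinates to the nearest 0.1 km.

(-115.5, -124.3)

Circle about each station: (x − 80.3)² + (y + 21.9)² = 220.96²; (x + 163.4)² + (y + 40.1)² = 96.87²; (x + 35.4)² + (y − 119.2)² = 256.34².
Subtracting the P equation from the Q and R equations removes the quadratic terms:
-487.4 x − 36.4 y = 60819.39
-231.4 x + 282.2 y = -8352.77
Solving the 2×2 system: x ≈ -115.5, y ≈ -124.3 km.
Check against P (with the unrounded x, y): √((x − 80.3)²+(y + 21.9)²) = 220.96 ≈ 220.96 km. ✓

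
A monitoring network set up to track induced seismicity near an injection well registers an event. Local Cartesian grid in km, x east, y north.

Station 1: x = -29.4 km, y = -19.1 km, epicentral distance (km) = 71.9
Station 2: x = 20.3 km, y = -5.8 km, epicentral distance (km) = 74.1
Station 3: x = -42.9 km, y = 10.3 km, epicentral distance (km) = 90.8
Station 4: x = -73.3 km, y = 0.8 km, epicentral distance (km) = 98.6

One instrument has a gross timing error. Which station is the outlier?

Solve using three stations at a time. Using Station 2, Station 3, Station 4 (subtract circle equations pairwise → linear system) gives (x, y) ≈ (-8.9, -74.0).
Distances from that point to each station vs reported:
  Station 1: calculated 58.6 vs reported 71.9 → residual 13.3 km
  Station 2: calculated 74.2 vs reported 74.1 → residual 0.1 km
  Station 3: calculated 90.9 vs reported 90.8 → residual 0.1 km
  Station 4: calculated 98.7 vs reported 98.6 → residual 0.1 km
Station 2, Station 3, Station 4 are mutually consistent (residuals ≈ 0); Station 1 is off by 13.3 km.

Station 1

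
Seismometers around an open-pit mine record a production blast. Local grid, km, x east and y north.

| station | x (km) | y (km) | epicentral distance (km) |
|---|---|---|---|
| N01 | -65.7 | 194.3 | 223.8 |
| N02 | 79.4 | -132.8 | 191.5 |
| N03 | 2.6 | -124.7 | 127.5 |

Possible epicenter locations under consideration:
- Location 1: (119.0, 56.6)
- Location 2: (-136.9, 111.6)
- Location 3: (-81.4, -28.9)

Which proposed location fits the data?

Location 3

For each candidate, compare |candidate − station| to the reported distance:
Location 1: residuals N01 6.6, N02 2.0, N03 87.9 → max 87.9 km
Location 2: residuals N01 114.7, N02 134.9, N03 146.9 → max 146.9 km
Location 3: residuals N01 0.0, N02 0.1, N03 0.1 → max 0.1 km
Only Location 3 has all residuals ≈ 0.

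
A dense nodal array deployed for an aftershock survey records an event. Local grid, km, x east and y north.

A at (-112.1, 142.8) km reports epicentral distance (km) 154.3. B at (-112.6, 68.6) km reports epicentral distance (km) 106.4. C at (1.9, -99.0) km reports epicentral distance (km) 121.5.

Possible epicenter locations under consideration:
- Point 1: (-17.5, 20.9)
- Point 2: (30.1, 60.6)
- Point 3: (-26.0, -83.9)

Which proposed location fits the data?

For each candidate, compare |candidate − station| to the reported distance:
Point 1: residuals A 0.0, B 0.0, C 0.0 → max 0.0 km
Point 2: residuals A 9.9, B 36.5, C 40.6 → max 40.6 km
Point 3: residuals A 88.2, B 69.0, C 89.8 → max 89.8 km
Only Point 1 has all residuals ≈ 0.

Point 1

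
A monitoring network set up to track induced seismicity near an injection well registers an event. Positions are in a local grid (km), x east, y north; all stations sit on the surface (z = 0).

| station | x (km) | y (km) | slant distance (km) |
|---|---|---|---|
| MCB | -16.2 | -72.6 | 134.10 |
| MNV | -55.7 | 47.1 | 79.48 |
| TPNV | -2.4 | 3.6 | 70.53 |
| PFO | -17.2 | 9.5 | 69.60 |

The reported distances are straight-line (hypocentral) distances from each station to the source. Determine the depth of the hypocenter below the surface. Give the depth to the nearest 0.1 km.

depth ≈ 54.0 km

Each station gives a sphere (x−x_i)² + (y−y_i)² + z² = d_i² (stations at z=0).
Subtracting the MCB sphere from MNV and TPNV: z² cancels, leaving linear equations in x and y:
-79.0 x + 239.4 y = 11453.44
27.6 x + 152.4 y = 7493.85
Solving: x ≈ 2.602, y ≈ 48.701 km (keep extra digits for the depth step; rounded: 2.6, 48.7).
Then from the MCB sphere: z² = 134.10² − (x + 16.2)² − (y + 72.6)² with x = 2.602, y = 48.701, so z ≈ 53.994 ≈ 54.0 km.
Check against PFO (with the unrounded solution): distance 69.60 ≈ 69.60 km. ✓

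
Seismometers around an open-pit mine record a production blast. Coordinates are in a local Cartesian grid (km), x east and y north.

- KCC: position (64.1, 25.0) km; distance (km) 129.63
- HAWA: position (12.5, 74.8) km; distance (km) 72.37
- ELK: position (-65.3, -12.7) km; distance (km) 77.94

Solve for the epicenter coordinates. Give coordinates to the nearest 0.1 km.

(-59.2, 65.0)

Circle about each station: (x − 64.1)² + (y − 25.0)² = 129.63²; (x − 12.5)² + (y − 74.8)² = 72.37²; (x + 65.3)² + (y + 12.7)² = 77.94².
Subtracting the KCC equation from the HAWA and ELK equations removes the quadratic terms:
-103.2 x + 99.6 y = 12584.00
-258.8 x − 75.4 y = 10420.86
Solving the 2×2 system: x ≈ -59.2, y ≈ 65.0 km.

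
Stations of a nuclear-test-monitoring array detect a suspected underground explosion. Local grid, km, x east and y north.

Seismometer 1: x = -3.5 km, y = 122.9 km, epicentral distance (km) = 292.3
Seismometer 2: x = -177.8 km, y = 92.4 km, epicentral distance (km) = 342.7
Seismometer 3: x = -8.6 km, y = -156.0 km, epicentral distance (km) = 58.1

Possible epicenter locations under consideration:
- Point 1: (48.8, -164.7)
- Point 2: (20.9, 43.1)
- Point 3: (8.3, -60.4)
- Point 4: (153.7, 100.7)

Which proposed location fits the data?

Point 1

For each candidate, compare |candidate − station| to the reported distance:
Point 1: residuals Seismometer 1 0.0, Seismometer 2 0.0, Seismometer 3 0.0 → max 0.0 km
Point 2: residuals Seismometer 1 208.9, Seismometer 2 138.0, Seismometer 3 143.2 → max 208.9 km
Point 3: residuals Seismometer 1 108.6, Seismometer 2 101.9, Seismometer 3 39.0 → max 108.6 km
Point 4: residuals Seismometer 1 133.5, Seismometer 2 11.1, Seismometer 3 245.6 → max 245.6 km
Only Point 1 has all residuals ≈ 0.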